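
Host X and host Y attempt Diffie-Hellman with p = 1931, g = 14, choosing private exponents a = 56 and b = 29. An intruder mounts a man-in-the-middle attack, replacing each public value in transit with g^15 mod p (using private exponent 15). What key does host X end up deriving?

1864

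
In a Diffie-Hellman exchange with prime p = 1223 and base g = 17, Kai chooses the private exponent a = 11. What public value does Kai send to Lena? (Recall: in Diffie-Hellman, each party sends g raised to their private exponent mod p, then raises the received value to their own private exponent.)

Public value = 17^11 (mod 1223).
17^1 ≡ 17 (mod 1223)
17^2 = (17^1)^2 ≡ 17^2 = 289 ≡ 289 (mod 1223)
17^4 = (17^2)^2 ≡ 289^2 = 83521 ≡ 357 (mod 1223)
17^8 = (17^4)^2 ≡ 357^2 = 127449 ≡ 257 (mod 1223)
17^11 = 17^8 · 17^2 · 17^1 ≡ 257 · 289 · 17 ≡ 505 (mod 1223).

505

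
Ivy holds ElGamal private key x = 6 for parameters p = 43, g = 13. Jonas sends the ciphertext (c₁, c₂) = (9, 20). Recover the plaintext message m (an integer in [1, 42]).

Shared mask s = c₁^x mod p = 9^6 mod 43.
9^1 ≡ 9 (mod 43)
9^2 = (9^1)^2 ≡ 9^2 = 81 ≡ 38 (mod 43)
9^4 = (9^2)^2 ≡ 38^2 = 1444 ≡ 25 (mod 43)
9^6 = 9^4 · 9^2 ≡ 25 · 38 ≡ 4 (mod 43).
So s = 4; s⁻¹ ≡ 11 (mod 43).
m = c₂ · s⁻¹ mod 43 = 20 · 11 mod 43 = 5.

5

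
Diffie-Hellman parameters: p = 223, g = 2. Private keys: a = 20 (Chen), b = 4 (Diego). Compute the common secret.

64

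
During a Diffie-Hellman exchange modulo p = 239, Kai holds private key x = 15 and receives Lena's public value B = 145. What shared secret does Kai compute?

Shared key K = 145^15 mod 239.
145^1 ≡ 145 (mod 239)
145^2 = (145^1)^2 ≡ 145^2 = 21025 ≡ 232 (mod 239)
145^4 = (145^2)^2 ≡ 232^2 = 53824 ≡ 49 (mod 239)
145^8 = (145^4)^2 ≡ 49^2 = 2401 ≡ 11 (mod 239)
145^15 = 145^8 · 145^4 · 145^2 · 145^1 ≡ 11 · 49 · 232 · 145 ≡ 225 (mod 239).

225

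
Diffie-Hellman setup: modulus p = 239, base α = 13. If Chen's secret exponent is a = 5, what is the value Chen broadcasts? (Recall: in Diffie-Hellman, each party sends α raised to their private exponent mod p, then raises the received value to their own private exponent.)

Public value = 13^5 mod 239.
13^1 ≡ 13 (mod 239)
13^2 = (13^1)^2 ≡ 13^2 = 169 ≡ 169 (mod 239)
13^4 = (13^2)^2 ≡ 169^2 = 28561 ≡ 120 (mod 239)
13^5 = 13^4 · 13^1 ≡ 120 · 13 ≡ 126 (mod 239).

126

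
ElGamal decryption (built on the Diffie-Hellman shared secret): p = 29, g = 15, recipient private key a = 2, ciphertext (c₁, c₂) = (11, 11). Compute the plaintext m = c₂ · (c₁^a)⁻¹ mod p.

Shared mask s = c₁^a mod p = 11^2 mod 29.
11^1 ≡ 11 (mod 29)
11^2 = (11^1)^2 ≡ 11^2 = 121 ≡ 5 (mod 29)
So s = 5; s⁻¹ ≡ 6 (mod 29).
m = c₂ · s⁻¹ mod 29 = 11 · 6 mod 29 = 8.

8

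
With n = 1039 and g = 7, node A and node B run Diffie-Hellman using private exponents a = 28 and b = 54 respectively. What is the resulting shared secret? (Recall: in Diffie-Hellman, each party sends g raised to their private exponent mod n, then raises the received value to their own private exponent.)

578

Node B sends B = g^b mod n = 7^54 mod 1039.
7^1 ≡ 7 (mod 1039)
7^2 = (7^1)^2 ≡ 7^2 = 49 ≡ 49 (mod 1039)
7^4 = (7^2)^2 ≡ 49^2 = 2401 ≡ 323 (mod 1039)
7^8 = (7^4)^2 ≡ 323^2 = 104329 ≡ 429 (mod 1039)
7^16 = (7^8)^2 ≡ 429^2 = 184041 ≡ 138 (mod 1039)
7^32 = (7^16)^2 ≡ 138^2 = 19044 ≡ 342 (mod 1039)
7^54 = 7^32 · 7^16 · 7^4 · 7^2 ≡ 342 · 138 · 323 · 49 ≡ 744 (mod 1039).
So B = 744. Node A then computes K = B^a mod n = 744^28 mod 1039.
744^1 ≡ 744 (mod 1039)
744^2 = (744^1)^2 ≡ 744^2 = 553536 ≡ 788 (mod 1039)
744^4 = (744^2)^2 ≡ 788^2 = 620944 ≡ 661 (mod 1039)
744^8 = (744^4)^2 ≡ 661^2 = 436921 ≡ 541 (mod 1039)
744^16 = (744^8)^2 ≡ 541^2 = 292681 ≡ 722 (mod 1039)
744^28 = 744^16 · 744^8 · 744^4 ≡ 722 · 541 · 661 ≡ 578 (mod 1039).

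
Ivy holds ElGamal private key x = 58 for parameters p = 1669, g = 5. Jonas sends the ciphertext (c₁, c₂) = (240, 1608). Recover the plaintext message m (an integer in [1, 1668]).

Shared mask s = c₁^x mod p = 240^58 mod 1669.
240^1 ≡ 240 (mod 1669)
240^2 = (240^1)^2 ≡ 240^2 = 57600 ≡ 854 (mod 1669)
240^4 = (240^2)^2 ≡ 854^2 = 729316 ≡ 1632 (mod 1669)
240^8 = (240^4)^2 ≡ 1632^2 = 2663424 ≡ 1369 (mod 1669)
240^16 = (240^8)^2 ≡ 1369^2 = 1874161 ≡ 1543 (mod 1669)
240^32 = (240^16)^2 ≡ 1543^2 = 2380849 ≡ 855 (mod 1669)
240^58 = 240^32 · 240^16 · 240^8 · 240^2 ≡ 855 · 1543 · 1369 · 854 ≡ 1093 (mod 1669).
So s = 1093; s⁻¹ ≡ 594 (mod 1669).
m = c₂ · s⁻¹ mod 1669 = 1608 · 594 mod 1669 = 484.

484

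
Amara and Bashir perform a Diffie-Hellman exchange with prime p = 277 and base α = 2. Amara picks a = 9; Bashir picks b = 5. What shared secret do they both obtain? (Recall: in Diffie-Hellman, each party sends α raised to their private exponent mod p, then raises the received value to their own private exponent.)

138

Bashir sends B = α^b mod p = 2^5 mod 277.
2^1 ≡ 2 (mod 277)
2^2 = (2^1)^2 ≡ 2^2 = 4 ≡ 4 (mod 277)
2^4 = (2^2)^2 ≡ 4^2 = 16 ≡ 16 (mod 277)
2^5 = 2^4 · 2^1 ≡ 16 · 2 ≡ 32 (mod 277).
So B = 32. Amara then computes K = B^a mod p = 32^9 mod 277.
32^1 ≡ 32 (mod 277)
32^2 = (32^1)^2 ≡ 32^2 = 1024 ≡ 193 (mod 277)
32^4 = (32^2)^2 ≡ 193^2 = 37249 ≡ 131 (mod 277)
32^8 = (32^4)^2 ≡ 131^2 = 17161 ≡ 264 (mod 277)
32^9 = 32^8 · 32^1 ≡ 264 · 32 ≡ 138 (mod 277).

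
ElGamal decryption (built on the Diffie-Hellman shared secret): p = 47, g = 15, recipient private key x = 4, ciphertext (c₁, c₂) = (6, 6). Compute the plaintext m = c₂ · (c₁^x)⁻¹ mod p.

42

Shared mask s = c₁^x mod p = 6^4 mod 47.
6^1 ≡ 6 (mod 47)
6^2 = (6^1)^2 ≡ 6^2 = 36 ≡ 36 (mod 47)
6^4 = (6^2)^2 ≡ 36^2 = 1296 ≡ 27 (mod 47)
So s = 27; s⁻¹ ≡ 7 (mod 47).
m = c₂ · s⁻¹ mod 47 = 6 · 7 mod 47 = 42.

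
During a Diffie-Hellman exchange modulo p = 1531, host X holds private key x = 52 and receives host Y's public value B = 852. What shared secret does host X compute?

763

Shared key K = 852^52 mod 1531.
852^1 ≡ 852 (mod 1531)
852^2 = (852^1)^2 ≡ 852^2 = 725904 ≡ 210 (mod 1531)
852^4 = (852^2)^2 ≡ 210^2 = 44100 ≡ 1232 (mod 1531)
852^8 = (852^4)^2 ≡ 1232^2 = 1517824 ≡ 603 (mod 1531)
852^16 = (852^8)^2 ≡ 603^2 = 363609 ≡ 762 (mod 1531)
852^32 = (852^16)^2 ≡ 762^2 = 580644 ≡ 395 (mod 1531)
852^52 = 852^32 · 852^16 · 852^4 ≡ 395 · 762 · 1232 ≡ 763 (mod 1531).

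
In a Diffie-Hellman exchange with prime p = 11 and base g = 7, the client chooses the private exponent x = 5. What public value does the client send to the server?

Public value = 7^5 (mod 11).
7^1 ≡ 7 (mod 11)
7^2 = (7^1)^2 ≡ 7^2 = 49 ≡ 5 (mod 11)
7^4 = (7^2)^2 ≡ 5^2 = 25 ≡ 3 (mod 11)
7^5 = 7^4 · 7^1 ≡ 3 · 7 ≡ 10 (mod 11).

10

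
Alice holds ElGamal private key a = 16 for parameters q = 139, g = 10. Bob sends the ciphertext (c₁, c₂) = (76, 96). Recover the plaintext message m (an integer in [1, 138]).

Shared mask s = c₁^a mod q = 76^16 mod 139.
76^1 ≡ 76 (mod 139)
76^2 = (76^1)^2 ≡ 76^2 = 5776 ≡ 77 (mod 139)
76^4 = (76^2)^2 ≡ 77^2 = 5929 ≡ 91 (mod 139)
76^8 = (76^4)^2 ≡ 91^2 = 8281 ≡ 80 (mod 139)
76^16 = (76^8)^2 ≡ 80^2 = 6400 ≡ 6 (mod 139)
So s = 6; s⁻¹ ≡ 116 (mod 139).
m = c₂ · s⁻¹ mod 139 = 96 · 116 mod 139 = 16.

16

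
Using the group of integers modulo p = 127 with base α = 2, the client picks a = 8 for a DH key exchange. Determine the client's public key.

2

Public value = 2^8 mod 127.
2^1 ≡ 2 (mod 127)
2^2 = (2^1)^2 ≡ 2^2 = 4 ≡ 4 (mod 127)
2^4 = (2^2)^2 ≡ 4^2 = 16 ≡ 16 (mod 127)
2^8 = (2^4)^2 ≡ 16^2 = 256 ≡ 2 (mod 127)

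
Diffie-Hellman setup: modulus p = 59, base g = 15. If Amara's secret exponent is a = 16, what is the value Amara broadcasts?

22

Public value = 15^{16} \pmod{59}.
15^1 ≡ 15 (mod 59)
15^2 = (15^1)^2 ≡ 15^2 = 225 ≡ 48 (mod 59)
15^4 = (15^2)^2 ≡ 48^2 = 2304 ≡ 3 (mod 59)
15^8 = (15^4)^2 ≡ 3^2 = 9 ≡ 9 (mod 59)
15^16 = (15^8)^2 ≡ 9^2 = 81 ≡ 22 (mod 59)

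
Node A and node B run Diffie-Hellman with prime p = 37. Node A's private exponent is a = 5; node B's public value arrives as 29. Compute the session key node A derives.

14

Shared key K = 29^5 mod 37.
29^1 ≡ 29 (mod 37)
29^2 = (29^1)^2 ≡ 29^2 = 841 ≡ 27 (mod 37)
29^4 = (29^2)^2 ≡ 27^2 = 729 ≡ 26 (mod 37)
29^5 = 29^4 · 29^1 ≡ 26 · 29 ≡ 14 (mod 37).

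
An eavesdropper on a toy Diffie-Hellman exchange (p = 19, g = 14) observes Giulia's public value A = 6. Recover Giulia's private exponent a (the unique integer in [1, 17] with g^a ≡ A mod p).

Try successive powers of 14 modulo 19:
14^1 ≡ 14
14^2 ≡ 6
Found: a = 2.

2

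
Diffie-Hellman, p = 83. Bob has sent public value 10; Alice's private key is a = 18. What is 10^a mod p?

29

Shared key K = 10^18 mod 83.
10^1 ≡ 10 (mod 83)
10^2 = (10^1)^2 ≡ 10^2 = 100 ≡ 17 (mod 83)
10^4 = (10^2)^2 ≡ 17^2 = 289 ≡ 40 (mod 83)
10^8 = (10^4)^2 ≡ 40^2 = 1600 ≡ 23 (mod 83)
10^16 = (10^8)^2 ≡ 23^2 = 529 ≡ 31 (mod 83)
10^18 = 10^16 · 10^2 ≡ 31 · 17 ≡ 29 (mod 83).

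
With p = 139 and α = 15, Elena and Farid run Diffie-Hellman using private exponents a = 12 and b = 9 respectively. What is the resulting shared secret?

112

Farid sends B = α^b mod p = 15^9 mod 139.
15^1 ≡ 15 (mod 139)
15^2 = (15^1)^2 ≡ 15^2 = 225 ≡ 86 (mod 139)
15^4 = (15^2)^2 ≡ 86^2 = 7396 ≡ 29 (mod 139)
15^8 = (15^4)^2 ≡ 29^2 = 841 ≡ 7 (mod 139)
15^9 = 15^8 · 15^1 ≡ 7 · 15 ≡ 105 (mod 139).
So B = 105. Elena then computes K = B^a mod p = 105^12 mod 139.
105^1 ≡ 105 (mod 139)
105^2 = (105^1)^2 ≡ 105^2 = 11025 ≡ 44 (mod 139)
105^4 = (105^2)^2 ≡ 44^2 = 1936 ≡ 129 (mod 139)
105^8 = (105^4)^2 ≡ 129^2 = 16641 ≡ 100 (mod 139)
105^12 = 105^8 · 105^4 ≡ 100 · 129 ≡ 112 (mod 139).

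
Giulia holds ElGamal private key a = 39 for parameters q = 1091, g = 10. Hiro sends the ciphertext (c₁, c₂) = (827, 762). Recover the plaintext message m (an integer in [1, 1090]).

Shared mask s = c₁^a mod q = 827^39 mod 1091.
827^1 ≡ 827 (mod 1091)
827^2 = (827^1)^2 ≡ 827^2 = 683929 ≡ 963 (mod 1091)
827^4 = (827^2)^2 ≡ 963^2 = 927369 ≡ 19 (mod 1091)
827^8 = (827^4)^2 ≡ 19^2 = 361 ≡ 361 (mod 1091)
827^16 = (827^8)^2 ≡ 361^2 = 130321 ≡ 492 (mod 1091)
827^32 = (827^16)^2 ≡ 492^2 = 242064 ≡ 953 (mod 1091)
827^39 = 827^32 · 827^4 · 827^2 · 827^1 ≡ 953 · 19 · 963 · 827 ≡ 759 (mod 1091).
So s = 759; s⁻¹ ≡ 23 (mod 1091).
m = c₂ · s⁻¹ mod 1091 = 762 · 23 mod 1091 = 70.

70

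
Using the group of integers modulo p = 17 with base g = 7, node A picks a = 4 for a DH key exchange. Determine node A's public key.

Public value = 7^4 (mod 17).
7^1 ≡ 7 (mod 17)
7^2 = (7^1)^2 ≡ 7^2 = 49 ≡ 15 (mod 17)
7^4 = (7^2)^2 ≡ 15^2 = 225 ≡ 4 (mod 17)

4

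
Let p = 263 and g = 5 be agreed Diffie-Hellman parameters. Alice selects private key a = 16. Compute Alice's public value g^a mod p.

166

Public value = 5^16 mod 263.
5^1 ≡ 5 (mod 263)
5^2 = (5^1)^2 ≡ 5^2 = 25 ≡ 25 (mod 263)
5^4 = (5^2)^2 ≡ 25^2 = 625 ≡ 99 (mod 263)
5^8 = (5^4)^2 ≡ 99^2 = 9801 ≡ 70 (mod 263)
5^16 = (5^8)^2 ≡ 70^2 = 4900 ≡ 166 (mod 263)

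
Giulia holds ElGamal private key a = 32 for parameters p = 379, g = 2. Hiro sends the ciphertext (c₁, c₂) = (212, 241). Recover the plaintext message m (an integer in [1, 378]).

Shared mask s = c₁^a mod p = 212^32 mod 379.
212^1 ≡ 212 (mod 379)
212^2 = (212^1)^2 ≡ 212^2 = 44944 ≡ 222 (mod 379)
212^4 = (212^2)^2 ≡ 222^2 = 49284 ≡ 14 (mod 379)
212^8 = (212^4)^2 ≡ 14^2 = 196 ≡ 196 (mod 379)
212^16 = (212^8)^2 ≡ 196^2 = 38416 ≡ 137 (mod 379)
212^32 = (212^16)^2 ≡ 137^2 = 18769 ≡ 198 (mod 379)
So s = 198; s⁻¹ ≡ 67 (mod 379).
m = c₂ · s⁻¹ mod 379 = 241 · 67 mod 379 = 229.

229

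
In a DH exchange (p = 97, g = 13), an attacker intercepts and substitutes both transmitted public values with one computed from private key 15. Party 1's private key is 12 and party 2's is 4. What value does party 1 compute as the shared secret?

Party 1 receives an attacker's public value M = 13^15 mod 97 instead of the honest one.
13^1 ≡ 13 (mod 97)
13^2 = (13^1)^2 ≡ 13^2 = 169 ≡ 72 (mod 97)
13^4 = (13^2)^2 ≡ 72^2 = 5184 ≡ 43 (mod 97)
13^8 = (13^4)^2 ≡ 43^2 = 1849 ≡ 6 (mod 97)
13^15 = 13^8 · 13^4 · 13^2 · 13^1 ≡ 6 · 43 · 72 · 13 ≡ 55 (mod 97).
So M = 55. Party 1 computes K = M^12 mod 97.
55^1 ≡ 55 (mod 97)
55^2 = (55^1)^2 ≡ 55^2 = 3025 ≡ 18 (mod 97)
55^4 = (55^2)^2 ≡ 18^2 = 324 ≡ 33 (mod 97)
55^8 = (55^4)^2 ≡ 33^2 = 1089 ≡ 22 (mod 97)
55^12 = 55^8 · 55^4 ≡ 22 · 33 ≡ 47 (mod 97).

47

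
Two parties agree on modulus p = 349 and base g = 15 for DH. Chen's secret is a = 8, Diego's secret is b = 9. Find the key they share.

126

Chen sends A = g^a mod p = 15^8 mod 349.
15^1 ≡ 15 (mod 349)
15^2 = (15^1)^2 ≡ 15^2 = 225 ≡ 225 (mod 349)
15^4 = (15^2)^2 ≡ 225^2 = 50625 ≡ 20 (mod 349)
15^8 = (15^4)^2 ≡ 20^2 = 400 ≡ 51 (mod 349)
So A = 51. Diego then computes K = A^b mod p = 51^9 mod 349.
51^1 ≡ 51 (mod 349)
51^2 = (51^1)^2 ≡ 51^2 = 2601 ≡ 158 (mod 349)
51^4 = (51^2)^2 ≡ 158^2 = 24964 ≡ 185 (mod 349)
51^8 = (51^4)^2 ≡ 185^2 = 34225 ≡ 23 (mod 349)
51^9 = 51^8 · 51^1 ≡ 23 · 51 ≡ 126 (mod 349).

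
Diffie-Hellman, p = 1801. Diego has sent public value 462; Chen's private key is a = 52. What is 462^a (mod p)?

48

Shared key K = 462^52 mod 1801.
462^1 ≡ 462 (mod 1801)
462^2 = (462^1)^2 ≡ 462^2 = 213444 ≡ 926 (mod 1801)
462^4 = (462^2)^2 ≡ 926^2 = 857476 ≡ 200 (mod 1801)
462^8 = (462^4)^2 ≡ 200^2 = 40000 ≡ 378 (mod 1801)
462^16 = (462^8)^2 ≡ 378^2 = 142884 ≡ 605 (mod 1801)
462^32 = (462^16)^2 ≡ 605^2 = 366025 ≡ 422 (mod 1801)
462^52 = 462^32 · 462^16 · 462^4 ≡ 422 · 605 · 200 ≡ 48 (mod 1801).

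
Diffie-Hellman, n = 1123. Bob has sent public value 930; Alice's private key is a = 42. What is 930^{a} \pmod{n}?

304

Shared key K = 930^42 mod 1123.
930^1 ≡ 930 (mod 1123)
930^2 = (930^1)^2 ≡ 930^2 = 864900 ≡ 190 (mod 1123)
930^4 = (930^2)^2 ≡ 190^2 = 36100 ≡ 164 (mod 1123)
930^8 = (930^4)^2 ≡ 164^2 = 26896 ≡ 1067 (mod 1123)
930^16 = (930^8)^2 ≡ 1067^2 = 1138489 ≡ 890 (mod 1123)
930^32 = (930^16)^2 ≡ 890^2 = 792100 ≡ 385 (mod 1123)
930^42 = 930^32 · 930^8 · 930^2 ≡ 385 · 1067 · 190 ≡ 304 (mod 1123).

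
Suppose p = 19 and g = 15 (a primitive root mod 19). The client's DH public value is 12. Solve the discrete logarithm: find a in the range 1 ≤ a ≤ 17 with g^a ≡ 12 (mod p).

3

Try successive powers of 15 modulo 19:
15^1 ≡ 15
15^2 ≡ 16
15^3 ≡ 12
Found: a = 3.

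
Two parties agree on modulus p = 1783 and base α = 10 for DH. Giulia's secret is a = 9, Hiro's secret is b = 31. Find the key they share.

266

Hiro sends B = α^b mod p = 10^31 mod 1783.
10^1 ≡ 10 (mod 1783)
10^2 = (10^1)^2 ≡ 10^2 = 100 ≡ 100 (mod 1783)
10^4 = (10^2)^2 ≡ 100^2 = 10000 ≡ 1085 (mod 1783)
10^8 = (10^4)^2 ≡ 1085^2 = 1177225 ≡ 445 (mod 1783)
10^16 = (10^8)^2 ≡ 445^2 = 198025 ≡ 112 (mod 1783)
10^31 = 10^16 · 10^8 · 10^4 · 10^2 · 10^1 ≡ 112 · 445 · 1085 · 100 · 10 ≡ 1611 (mod 1783).
So B = 1611. Giulia then computes K = B^a mod p = 1611^9 mod 1783.
1611^1 ≡ 1611 (mod 1783)
1611^2 = (1611^1)^2 ≡ 1611^2 = 2595321 ≡ 1056 (mod 1783)
1611^4 = (1611^2)^2 ≡ 1056^2 = 1115136 ≡ 761 (mod 1783)
1611^8 = (1611^4)^2 ≡ 761^2 = 579121 ≡ 1429 (mod 1783)
1611^9 = 1611^8 · 1611^1 ≡ 1429 · 1611 ≡ 266 (mod 1783).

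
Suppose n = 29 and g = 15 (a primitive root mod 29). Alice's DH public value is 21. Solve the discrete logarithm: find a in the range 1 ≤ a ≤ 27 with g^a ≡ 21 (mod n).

Try successive powers of 15 modulo 29:
15^1 ≡ 15
15^2 ≡ 22
15^3 ≡ 11
15^4 ≡ 20
15^5 ≡ 10
15^6 ≡ 5
15^7 ≡ 17
15^8 ≡ 23
15^9 ≡ 26
15^10 ≡ 13
15^11 ≡ 21
Found: a = 11.

11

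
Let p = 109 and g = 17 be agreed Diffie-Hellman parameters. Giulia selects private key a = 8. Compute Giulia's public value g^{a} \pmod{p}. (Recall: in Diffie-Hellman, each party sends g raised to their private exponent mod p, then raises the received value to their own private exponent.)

75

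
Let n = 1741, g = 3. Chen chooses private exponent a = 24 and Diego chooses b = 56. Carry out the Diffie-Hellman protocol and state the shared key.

Diego sends B = g^b mod n = 3^56 mod 1741.
3^1 ≡ 3 (mod 1741)
3^2 = (3^1)^2 ≡ 3^2 = 9 ≡ 9 (mod 1741)
3^4 = (3^2)^2 ≡ 9^2 = 81 ≡ 81 (mod 1741)
3^8 = (3^4)^2 ≡ 81^2 = 6561 ≡ 1338 (mod 1741)
3^16 = (3^8)^2 ≡ 1338^2 = 1790244 ≡ 496 (mod 1741)
3^32 = (3^16)^2 ≡ 496^2 = 246016 ≡ 535 (mod 1741)
3^56 = 3^32 · 3^16 · 3^8 ≡ 535 · 496 · 1338 ≡ 845 (mod 1741).
So B = 845. Chen then computes K = B^a mod n = 845^24 mod 1741.
845^1 ≡ 845 (mod 1741)
845^2 = (845^1)^2 ≡ 845^2 = 714025 ≡ 215 (mod 1741)
845^4 = (845^2)^2 ≡ 215^2 = 46225 ≡ 959 (mod 1741)
845^8 = (845^4)^2 ≡ 959^2 = 919681 ≡ 433 (mod 1741)
845^16 = (845^8)^2 ≡ 433^2 = 187489 ≡ 1202 (mod 1741)
845^24 = 845^16 · 845^8 ≡ 1202 · 433 ≡ 1648 (mod 1741).

1648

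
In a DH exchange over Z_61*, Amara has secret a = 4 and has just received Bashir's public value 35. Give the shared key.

25

Shared key K = 35^4 mod 61.
35^1 ≡ 35 (mod 61)
35^2 = (35^1)^2 ≡ 35^2 = 1225 ≡ 5 (mod 61)
35^4 = (35^2)^2 ≡ 5^2 = 25 ≡ 25 (mod 61)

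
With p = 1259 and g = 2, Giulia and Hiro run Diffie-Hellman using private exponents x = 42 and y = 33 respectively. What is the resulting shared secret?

999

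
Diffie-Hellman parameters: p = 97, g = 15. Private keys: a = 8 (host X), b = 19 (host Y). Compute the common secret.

16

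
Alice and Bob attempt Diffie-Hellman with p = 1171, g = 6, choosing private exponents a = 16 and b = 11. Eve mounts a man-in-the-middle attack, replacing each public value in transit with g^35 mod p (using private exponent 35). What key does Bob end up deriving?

Bob receives Eve's public value M = 6^35 mod 1171 instead of the honest one.
6^1 ≡ 6 (mod 1171)
6^2 = (6^1)^2 ≡ 6^2 = 36 ≡ 36 (mod 1171)
6^4 = (6^2)^2 ≡ 36^2 = 1296 ≡ 125 (mod 1171)
6^8 = (6^4)^2 ≡ 125^2 = 15625 ≡ 402 (mod 1171)
6^16 = (6^8)^2 ≡ 402^2 = 161604 ≡ 6 (mod 1171)
6^32 = (6^16)^2 ≡ 6^2 = 36 ≡ 36 (mod 1171)
6^35 = 6^32 · 6^2 · 6^1 ≡ 36 · 36 · 6 ≡ 750 (mod 1171).
So M = 750. Bob computes K = M^11 mod 1171.
750^1 ≡ 750 (mod 1171)
750^2 = (750^1)^2 ≡ 750^2 = 562500 ≡ 420 (mod 1171)
750^4 = (750^2)^2 ≡ 420^2 = 176400 ≡ 750 (mod 1171)
750^8 = (750^4)^2 ≡ 750^2 = 562500 ≡ 420 (mod 1171)
750^11 = 750^8 · 750^2 · 750^1 ≡ 420 · 420 · 750 ≡ 420 (mod 1171).

420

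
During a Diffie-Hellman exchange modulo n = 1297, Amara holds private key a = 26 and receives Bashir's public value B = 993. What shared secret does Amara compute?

290

Shared key K = 993^26 mod 1297.
993^1 ≡ 993 (mod 1297)
993^2 = (993^1)^2 ≡ 993^2 = 986049 ≡ 329 (mod 1297)
993^4 = (993^2)^2 ≡ 329^2 = 108241 ≡ 590 (mod 1297)
993^8 = (993^4)^2 ≡ 590^2 = 348100 ≡ 504 (mod 1297)
993^16 = (993^8)^2 ≡ 504^2 = 254016 ≡ 1101 (mod 1297)
993^26 = 993^16 · 993^8 · 993^2 ≡ 1101 · 504 · 329 ≡ 290 (mod 1297).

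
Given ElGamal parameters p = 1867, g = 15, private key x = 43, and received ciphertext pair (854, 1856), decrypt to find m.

Shared mask s = c₁^x mod p = 854^43 mod 1867.
854^1 ≡ 854 (mod 1867)
854^2 = (854^1)^2 ≡ 854^2 = 729316 ≡ 1186 (mod 1867)
854^4 = (854^2)^2 ≡ 1186^2 = 1406596 ≡ 745 (mod 1867)
854^8 = (854^4)^2 ≡ 745^2 = 555025 ≡ 526 (mod 1867)
854^16 = (854^8)^2 ≡ 526^2 = 276676 ≡ 360 (mod 1867)
854^32 = (854^16)^2 ≡ 360^2 = 129600 ≡ 777 (mod 1867)
854^43 = 854^32 · 854^8 · 854^2 · 854^1 ≡ 777 · 526 · 1186 · 854 ≡ 1532 (mod 1867).
So s = 1532; s⁻¹ ≡ 1410 (mod 1867).
m = c₂ · s⁻¹ mod 1867 = 1856 · 1410 mod 1867 = 1293.

1293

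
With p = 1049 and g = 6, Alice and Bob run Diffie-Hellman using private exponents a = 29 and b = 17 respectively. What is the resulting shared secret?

312

Bob sends B = g^b mod p = 6^17 mod 1049.
6^1 ≡ 6 (mod 1049)
6^2 = (6^1)^2 ≡ 6^2 = 36 ≡ 36 (mod 1049)
6^4 = (6^2)^2 ≡ 36^2 = 1296 ≡ 247 (mod 1049)
6^8 = (6^4)^2 ≡ 247^2 = 61009 ≡ 167 (mod 1049)
6^16 = (6^8)^2 ≡ 167^2 = 27889 ≡ 615 (mod 1049)
6^17 = 6^16 · 6^1 ≡ 615 · 6 ≡ 543 (mod 1049).
So B = 543. Alice then computes K = B^a mod p = 543^29 mod 1049.
543^1 ≡ 543 (mod 1049)
543^2 = (543^1)^2 ≡ 543^2 = 294849 ≡ 80 (mod 1049)
543^4 = (543^2)^2 ≡ 80^2 = 6400 ≡ 106 (mod 1049)
543^8 = (543^4)^2 ≡ 106^2 = 11236 ≡ 746 (mod 1049)
543^16 = (543^8)^2 ≡ 746^2 = 556516 ≡ 546 (mod 1049)
543^29 = 543^16 · 543^8 · 543^4 · 543^1 ≡ 546 · 746 · 106 · 543 ≡ 312 (mod 1049).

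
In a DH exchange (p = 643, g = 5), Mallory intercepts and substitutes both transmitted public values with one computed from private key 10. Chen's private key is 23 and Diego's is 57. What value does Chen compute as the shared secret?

167

Chen receives Mallory's public value M = 5^10 mod 643 instead of the honest one.
5^1 ≡ 5 (mod 643)
5^2 = (5^1)^2 ≡ 5^2 = 25 ≡ 25 (mod 643)
5^4 = (5^2)^2 ≡ 25^2 = 625 ≡ 625 (mod 643)
5^8 = (5^4)^2 ≡ 625^2 = 390625 ≡ 324 (mod 643)
5^10 = 5^8 · 5^2 ≡ 324 · 25 ≡ 384 (mod 643).
So M = 384. Chen computes K = M^23 mod 643.
384^1 ≡ 384 (mod 643)
384^2 = (384^1)^2 ≡ 384^2 = 147456 ≡ 209 (mod 643)
384^4 = (384^2)^2 ≡ 209^2 = 43681 ≡ 600 (mod 643)
384^8 = (384^4)^2 ≡ 600^2 = 360000 ≡ 563 (mod 643)
384^16 = (384^8)^2 ≡ 563^2 = 316969 ≡ 613 (mod 643)
384^23 = 384^16 · 384^4 · 384^2 · 384^1 ≡ 613 · 600 · 209 · 384 ≡ 167 (mod 643).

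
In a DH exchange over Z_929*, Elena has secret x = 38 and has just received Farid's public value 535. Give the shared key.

178

Shared key K = 535^38 mod 929.
535^1 ≡ 535 (mod 929)
535^2 = (535^1)^2 ≡ 535^2 = 286225 ≡ 93 (mod 929)
535^4 = (535^2)^2 ≡ 93^2 = 8649 ≡ 288 (mod 929)
535^8 = (535^4)^2 ≡ 288^2 = 82944 ≡ 263 (mod 929)
535^16 = (535^8)^2 ≡ 263^2 = 69169 ≡ 423 (mod 929)
535^32 = (535^16)^2 ≡ 423^2 = 178929 ≡ 561 (mod 929)
535^38 = 535^32 · 535^4 · 535^2 ≡ 561 · 288 · 93 ≡ 178 (mod 929).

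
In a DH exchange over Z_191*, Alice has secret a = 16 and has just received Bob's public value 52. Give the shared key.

6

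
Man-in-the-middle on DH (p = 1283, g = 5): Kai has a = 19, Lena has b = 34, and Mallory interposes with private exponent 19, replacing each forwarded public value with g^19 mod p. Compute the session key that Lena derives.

Lena receives Mallory's public value M = 5^19 mod 1283 instead of the honest one.
5^1 ≡ 5 (mod 1283)
5^2 = (5^1)^2 ≡ 5^2 = 25 ≡ 25 (mod 1283)
5^4 = (5^2)^2 ≡ 25^2 = 625 ≡ 625 (mod 1283)
5^8 = (5^4)^2 ≡ 625^2 = 390625 ≡ 593 (mod 1283)
5^16 = (5^8)^2 ≡ 593^2 = 351649 ≡ 107 (mod 1283)
5^19 = 5^16 · 5^2 · 5^1 ≡ 107 · 25 · 5 ≡ 545 (mod 1283).
So M = 545. Lena computes K = M^34 mod 1283.
545^1 ≡ 545 (mod 1283)
545^2 = (545^1)^2 ≡ 545^2 = 297025 ≡ 652 (mod 1283)
545^4 = (545^2)^2 ≡ 652^2 = 425104 ≡ 431 (mod 1283)
545^8 = (545^4)^2 ≡ 431^2 = 185761 ≡ 1009 (mod 1283)
545^16 = (545^8)^2 ≡ 1009^2 = 1018081 ≡ 662 (mod 1283)
545^32 = (545^16)^2 ≡ 662^2 = 438244 ≡ 741 (mod 1283)
545^34 = 545^32 · 545^2 ≡ 741 · 652 ≡ 724 (mod 1283).

724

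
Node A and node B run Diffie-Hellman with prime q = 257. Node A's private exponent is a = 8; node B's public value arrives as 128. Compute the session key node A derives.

256

Shared key K = 128^8 mod 257.
128^1 ≡ 128 (mod 257)
128^2 = (128^1)^2 ≡ 128^2 = 16384 ≡ 193 (mod 257)
128^4 = (128^2)^2 ≡ 193^2 = 37249 ≡ 241 (mod 257)
128^8 = (128^4)^2 ≡ 241^2 = 58081 ≡ 256 (mod 257)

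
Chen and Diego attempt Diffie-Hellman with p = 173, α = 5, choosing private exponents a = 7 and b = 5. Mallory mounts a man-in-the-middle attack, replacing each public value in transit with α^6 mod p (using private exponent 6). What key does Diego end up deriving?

41

Diego receives Mallory's public value M = 5^6 mod 173 instead of the honest one.
5^1 ≡ 5 (mod 173)
5^2 = (5^1)^2 ≡ 5^2 = 25 ≡ 25 (mod 173)
5^4 = (5^2)^2 ≡ 25^2 = 625 ≡ 106 (mod 173)
5^6 = 5^4 · 5^2 ≡ 106 · 25 ≡ 55 (mod 173).
So M = 55. Diego computes K = M^5 mod 173.
55^1 ≡ 55 (mod 173)
55^2 = (55^1)^2 ≡ 55^2 = 3025 ≡ 84 (mod 173)
55^4 = (55^2)^2 ≡ 84^2 = 7056 ≡ 136 (mod 173)
55^5 = 55^4 · 55^1 ≡ 136 · 55 ≡ 41 (mod 173).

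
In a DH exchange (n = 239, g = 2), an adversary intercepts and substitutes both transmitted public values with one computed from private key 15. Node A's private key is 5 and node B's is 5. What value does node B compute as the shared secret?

Node B receives an adversary's public value M = 2^15 mod 239 instead of the honest one.
2^1 ≡ 2 (mod 239)
2^2 = (2^1)^2 ≡ 2^2 = 4 ≡ 4 (mod 239)
2^4 = (2^2)^2 ≡ 4^2 = 16 ≡ 16 (mod 239)
2^8 = (2^4)^2 ≡ 16^2 = 256 ≡ 17 (mod 239)
2^15 = 2^8 · 2^4 · 2^2 · 2^1 ≡ 17 · 16 · 4 · 2 ≡ 25 (mod 239).
So M = 25. Node B computes K = M^5 mod 239.
25^1 ≡ 25 (mod 239)
25^2 = (25^1)^2 ≡ 25^2 = 625 ≡ 147 (mod 239)
25^4 = (25^2)^2 ≡ 147^2 = 21609 ≡ 99 (mod 239)
25^5 = 25^4 · 25^1 ≡ 99 · 25 ≡ 85 (mod 239).

85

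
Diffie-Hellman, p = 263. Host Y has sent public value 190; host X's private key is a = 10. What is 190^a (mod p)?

Shared key K = 190^10 mod 263.
190^1 ≡ 190 (mod 263)
190^2 = (190^1)^2 ≡ 190^2 = 36100 ≡ 69 (mod 263)
190^4 = (190^2)^2 ≡ 69^2 = 4761 ≡ 27 (mod 263)
190^8 = (190^4)^2 ≡ 27^2 = 729 ≡ 203 (mod 263)
190^10 = 190^8 · 190^2 ≡ 203 · 69 ≡ 68 (mod 263).

68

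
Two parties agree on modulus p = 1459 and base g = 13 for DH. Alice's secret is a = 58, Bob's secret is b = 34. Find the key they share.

434

Alice sends A = g^a mod p = 13^58 mod 1459.
13^1 ≡ 13 (mod 1459)
13^2 = (13^1)^2 ≡ 13^2 = 169 ≡ 169 (mod 1459)
13^4 = (13^2)^2 ≡ 169^2 = 28561 ≡ 840 (mod 1459)
13^8 = (13^4)^2 ≡ 840^2 = 705600 ≡ 903 (mod 1459)
13^16 = (13^8)^2 ≡ 903^2 = 815409 ≡ 1287 (mod 1459)
13^32 = (13^16)^2 ≡ 1287^2 = 1656369 ≡ 404 (mod 1459)
13^58 = 13^32 · 13^16 · 13^8 · 13^2 ≡ 404 · 1287 · 903 · 169 ≡ 1108 (mod 1459).
So A = 1108. Bob then computes K = A^b mod p = 1108^34 mod 1459.
1108^1 ≡ 1108 (mod 1459)
1108^2 = (1108^1)^2 ≡ 1108^2 = 1227664 ≡ 645 (mod 1459)
1108^4 = (1108^2)^2 ≡ 645^2 = 416025 ≡ 210 (mod 1459)
1108^8 = (1108^4)^2 ≡ 210^2 = 44100 ≡ 330 (mod 1459)
1108^16 = (1108^8)^2 ≡ 330^2 = 108900 ≡ 934 (mod 1459)
1108^32 = (1108^16)^2 ≡ 934^2 = 872356 ≡ 1333 (mod 1459)
1108^34 = 1108^32 · 1108^2 ≡ 1333 · 645 ≡ 434 (mod 1459).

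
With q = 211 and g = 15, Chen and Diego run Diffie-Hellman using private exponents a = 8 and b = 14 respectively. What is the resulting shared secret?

196

Chen sends A = g^a mod q = 15^8 mod 211.
15^1 ≡ 15 (mod 211)
15^2 = (15^1)^2 ≡ 15^2 = 225 ≡ 14 (mod 211)
15^4 = (15^2)^2 ≡ 14^2 = 196 ≡ 196 (mod 211)
15^8 = (15^4)^2 ≡ 196^2 = 38416 ≡ 14 (mod 211)
So A = 14. Diego then computes K = A^b mod q = 14^14 mod 211.
14^1 ≡ 14 (mod 211)
14^2 = (14^1)^2 ≡ 14^2 = 196 ≡ 196 (mod 211)
14^4 = (14^2)^2 ≡ 196^2 = 38416 ≡ 14 (mod 211)
14^8 = (14^4)^2 ≡ 14^2 = 196 ≡ 196 (mod 211)
14^14 = 14^8 · 14^4 · 14^2 ≡ 196 · 14 · 196 ≡ 196 (mod 211).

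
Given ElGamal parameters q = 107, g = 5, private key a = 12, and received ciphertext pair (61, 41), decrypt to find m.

Shared mask s = c₁^a mod q = 61^12 mod 107.
61^1 ≡ 61 (mod 107)
61^2 = (61^1)^2 ≡ 61^2 = 3721 ≡ 83 (mod 107)
61^4 = (61^2)^2 ≡ 83^2 = 6889 ≡ 41 (mod 107)
61^8 = (61^4)^2 ≡ 41^2 = 1681 ≡ 76 (mod 107)
61^12 = 61^8 · 61^4 ≡ 76 · 41 ≡ 13 (mod 107).
So s = 13; s⁻¹ ≡ 33 (mod 107).
m = c₂ · s⁻¹ mod 107 = 41 · 33 mod 107 = 69.

69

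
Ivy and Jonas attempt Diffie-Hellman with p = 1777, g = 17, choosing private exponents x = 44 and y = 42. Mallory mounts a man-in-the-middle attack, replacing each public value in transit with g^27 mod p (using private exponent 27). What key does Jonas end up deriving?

Jonas receives Mallory's public value M = 17^27 mod 1777 instead of the honest one.
17^1 ≡ 17 (mod 1777)
17^2 = (17^1)^2 ≡ 17^2 = 289 ≡ 289 (mod 1777)
17^4 = (17^2)^2 ≡ 289^2 = 83521 ≡ 2 (mod 1777)
17^8 = (17^4)^2 ≡ 2^2 = 4 ≡ 4 (mod 1777)
17^16 = (17^8)^2 ≡ 4^2 = 16 ≡ 16 (mod 1777)
17^27 = 17^16 · 17^8 · 17^2 · 17^1 ≡ 16 · 4 · 289 · 17 ≡ 1680 (mod 1777).
So M = 1680. Jonas computes K = M^42 mod 1777.
1680^1 ≡ 1680 (mod 1777)
1680^2 = (1680^1)^2 ≡ 1680^2 = 2822400 ≡ 524 (mod 1777)
1680^4 = (1680^2)^2 ≡ 524^2 = 274576 ≡ 918 (mod 1777)
1680^8 = (1680^4)^2 ≡ 918^2 = 842724 ≡ 426 (mod 1777)
1680^16 = (1680^8)^2 ≡ 426^2 = 181476 ≡ 222 (mod 1777)
1680^32 = (1680^16)^2 ≡ 222^2 = 49284 ≡ 1305 (mod 1777)
1680^42 = 1680^32 · 1680^8 · 1680^2 ≡ 1305 · 426 · 524 ≡ 156 (mod 1777).

156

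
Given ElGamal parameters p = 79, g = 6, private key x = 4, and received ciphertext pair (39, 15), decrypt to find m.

Shared mask s = c₁^x mod p = 39^4 mod 79.
39^1 ≡ 39 (mod 79)
39^2 = (39^1)^2 ≡ 39^2 = 1521 ≡ 20 (mod 79)
39^4 = (39^2)^2 ≡ 20^2 = 400 ≡ 5 (mod 79)
So s = 5; s⁻¹ ≡ 16 (mod 79).
m = c₂ · s⁻¹ mod 79 = 15 · 16 mod 79 = 3.

3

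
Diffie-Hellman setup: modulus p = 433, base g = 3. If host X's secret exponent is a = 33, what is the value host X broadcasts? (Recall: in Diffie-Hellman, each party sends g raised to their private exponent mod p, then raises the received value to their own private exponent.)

296

Public value = 3^33 mod 433.
3^1 ≡ 3 (mod 433)
3^2 = (3^1)^2 ≡ 3^2 = 9 ≡ 9 (mod 433)
3^4 = (3^2)^2 ≡ 9^2 = 81 ≡ 81 (mod 433)
3^8 = (3^4)^2 ≡ 81^2 = 6561 ≡ 66 (mod 433)
3^16 = (3^8)^2 ≡ 66^2 = 4356 ≡ 26 (mod 433)
3^32 = (3^16)^2 ≡ 26^2 = 676 ≡ 243 (mod 433)
3^33 = 3^32 · 3^1 ≡ 243 · 3 ≡ 296 (mod 433).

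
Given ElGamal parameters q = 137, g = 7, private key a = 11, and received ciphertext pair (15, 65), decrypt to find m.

Shared mask s = c₁^a mod q = 15^11 mod 137.
15^1 ≡ 15 (mod 137)
15^2 = (15^1)^2 ≡ 15^2 = 225 ≡ 88 (mod 137)
15^4 = (15^2)^2 ≡ 88^2 = 7744 ≡ 72 (mod 137)
15^8 = (15^4)^2 ≡ 72^2 = 5184 ≡ 115 (mod 137)
15^11 = 15^8 · 15^2 · 15^1 ≡ 115 · 88 · 15 ≡ 4 (mod 137).
So s = 4; s⁻¹ ≡ 103 (mod 137).
m = c₂ · s⁻¹ mod 137 = 65 · 103 mod 137 = 119.

119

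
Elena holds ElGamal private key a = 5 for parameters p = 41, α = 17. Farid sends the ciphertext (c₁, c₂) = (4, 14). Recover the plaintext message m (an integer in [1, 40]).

Shared mask s = c₁^a mod p = 4^5 mod 41.
4^1 ≡ 4 (mod 41)
4^2 = (4^1)^2 ≡ 4^2 = 16 ≡ 16 (mod 41)
4^4 = (4^2)^2 ≡ 16^2 = 256 ≡ 10 (mod 41)
4^5 = 4^4 · 4^1 ≡ 10 · 4 ≡ 40 (mod 41).
So s = 40; s⁻¹ ≡ 40 (mod 41).
m = c₂ · s⁻¹ mod 41 = 14 · 40 mod 41 = 27.

27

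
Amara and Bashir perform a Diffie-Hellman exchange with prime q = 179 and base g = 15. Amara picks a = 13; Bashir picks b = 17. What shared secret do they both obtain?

Bashir sends B = g^b mod q = 15^17 mod 179.
15^1 ≡ 15 (mod 179)
15^2 = (15^1)^2 ≡ 15^2 = 225 ≡ 46 (mod 179)
15^4 = (15^2)^2 ≡ 46^2 = 2116 ≡ 147 (mod 179)
15^8 = (15^4)^2 ≡ 147^2 = 21609 ≡ 129 (mod 179)
15^16 = (15^8)^2 ≡ 129^2 = 16641 ≡ 173 (mod 179)
15^17 = 15^16 · 15^1 ≡ 173 · 15 ≡ 89 (mod 179).
So B = 89. Amara then computes K = B^a mod q = 89^13 mod 179.
89^1 ≡ 89 (mod 179)
89^2 = (89^1)^2 ≡ 89^2 = 7921 ≡ 45 (mod 179)
89^4 = (89^2)^2 ≡ 45^2 = 2025 ≡ 56 (mod 179)
89^8 = (89^4)^2 ≡ 56^2 = 3136 ≡ 93 (mod 179)
89^13 = 89^8 · 89^4 · 89^1 ≡ 93 · 56 · 89 ≡ 81 (mod 179).

81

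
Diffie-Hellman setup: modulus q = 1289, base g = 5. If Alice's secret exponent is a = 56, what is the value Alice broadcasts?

1208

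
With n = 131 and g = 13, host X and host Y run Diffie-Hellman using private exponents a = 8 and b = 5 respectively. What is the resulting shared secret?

99

Host Y sends B = g^b mod n = 13^5 mod 131.
13^1 ≡ 13 (mod 131)
13^2 = (13^1)^2 ≡ 13^2 = 169 ≡ 38 (mod 131)
13^4 = (13^2)^2 ≡ 38^2 = 1444 ≡ 3 (mod 131)
13^5 = 13^4 · 13^1 ≡ 3 · 13 ≡ 39 (mod 131).
So B = 39. Host X then computes K = B^a mod n = 39^8 mod 131.
39^1 ≡ 39 (mod 131)
39^2 = (39^1)^2 ≡ 39^2 = 1521 ≡ 80 (mod 131)
39^4 = (39^2)^2 ≡ 80^2 = 6400 ≡ 112 (mod 131)
39^8 = (39^4)^2 ≡ 112^2 = 12544 ≡ 99 (mod 131)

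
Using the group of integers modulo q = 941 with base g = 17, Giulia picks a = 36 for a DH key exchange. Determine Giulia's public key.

696

Public value = 17^36 mod 941.
17^1 ≡ 17 (mod 941)
17^2 = (17^1)^2 ≡ 17^2 = 289 ≡ 289 (mod 941)
17^4 = (17^2)^2 ≡ 289^2 = 83521 ≡ 713 (mod 941)
17^8 = (17^4)^2 ≡ 713^2 = 508369 ≡ 229 (mod 941)
17^16 = (17^8)^2 ≡ 229^2 = 52441 ≡ 686 (mod 941)
17^32 = (17^16)^2 ≡ 686^2 = 470596 ≡ 96 (mod 941)
17^36 = 17^32 · 17^4 ≡ 96 · 713 ≡ 696 (mod 941).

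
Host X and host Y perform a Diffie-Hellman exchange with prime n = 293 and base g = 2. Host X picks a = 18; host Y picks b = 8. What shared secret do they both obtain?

73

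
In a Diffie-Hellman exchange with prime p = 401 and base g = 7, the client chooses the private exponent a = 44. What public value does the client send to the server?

Public value = 7^44 (mod 401).
7^1 ≡ 7 (mod 401)
7^2 = (7^1)^2 ≡ 7^2 = 49 ≡ 49 (mod 401)
7^4 = (7^2)^2 ≡ 49^2 = 2401 ≡ 396 (mod 401)
7^8 = (7^4)^2 ≡ 396^2 = 156816 ≡ 25 (mod 401)
7^16 = (7^8)^2 ≡ 25^2 = 625 ≡ 224 (mod 401)
7^32 = (7^16)^2 ≡ 224^2 = 50176 ≡ 51 (mod 401)
7^44 = 7^32 · 7^8 · 7^4 ≡ 51 · 25 · 396 ≡ 41 (mod 401).

41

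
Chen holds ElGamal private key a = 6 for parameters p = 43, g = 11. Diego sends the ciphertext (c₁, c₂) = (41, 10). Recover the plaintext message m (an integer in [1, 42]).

Shared mask s = c₁^a mod p = 41^6 mod 43.
41^1 ≡ 41 (mod 43)
41^2 = (41^1)^2 ≡ 41^2 = 1681 ≡ 4 (mod 43)
41^4 = (41^2)^2 ≡ 4^2 = 16 ≡ 16 (mod 43)
41^6 = 41^4 · 41^2 ≡ 16 · 4 ≡ 21 (mod 43).
So s = 21; s⁻¹ ≡ 41 (mod 43).
m = c₂ · s⁻¹ mod 43 = 10 · 41 mod 43 = 23.

23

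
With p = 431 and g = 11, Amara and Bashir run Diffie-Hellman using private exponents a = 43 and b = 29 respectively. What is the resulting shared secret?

95

Bashir sends B = g^b mod p = 11^29 mod 431.
11^1 ≡ 11 (mod 431)
11^2 = (11^1)^2 ≡ 11^2 = 121 ≡ 121 (mod 431)
11^4 = (11^2)^2 ≡ 121^2 = 14641 ≡ 418 (mod 431)
11^8 = (11^4)^2 ≡ 418^2 = 174724 ≡ 169 (mod 431)
11^16 = (11^8)^2 ≡ 169^2 = 28561 ≡ 115 (mod 431)
11^29 = 11^16 · 11^8 · 11^4 · 11^1 ≡ 115 · 169 · 418 · 11 ≡ 314 (mod 431).
So B = 314. Amara then computes K = B^a mod p = 314^43 mod 431.
314^1 ≡ 314 (mod 431)
314^2 = (314^1)^2 ≡ 314^2 = 98596 ≡ 328 (mod 431)
314^4 = (314^2)^2 ≡ 328^2 = 107584 ≡ 265 (mod 431)
314^8 = (314^4)^2 ≡ 265^2 = 70225 ≡ 403 (mod 431)
314^16 = (314^8)^2 ≡ 403^2 = 162409 ≡ 353 (mod 431)
314^32 = (314^16)^2 ≡ 353^2 = 124609 ≡ 50 (mod 431)
314^43 = 314^32 · 314^8 · 314^2 · 314^1 ≡ 50 · 403 · 328 · 314 ≡ 95 (mod 431).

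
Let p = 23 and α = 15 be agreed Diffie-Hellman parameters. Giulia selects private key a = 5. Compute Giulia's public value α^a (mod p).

7

Public value = 15^5 (mod 23).
15^1 ≡ 15 (mod 23)
15^2 = (15^1)^2 ≡ 15^2 = 225 ≡ 18 (mod 23)
15^4 = (15^2)^2 ≡ 18^2 = 324 ≡ 2 (mod 23)
15^5 = 15^4 · 15^1 ≡ 2 · 15 ≡ 7 (mod 23).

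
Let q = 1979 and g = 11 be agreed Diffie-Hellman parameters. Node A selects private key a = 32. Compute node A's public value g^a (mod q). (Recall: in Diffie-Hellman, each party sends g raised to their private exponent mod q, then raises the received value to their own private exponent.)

1805

Public value = 11^32 (mod 1979).
11^1 ≡ 11 (mod 1979)
11^2 = (11^1)^2 ≡ 11^2 = 121 ≡ 121 (mod 1979)
11^4 = (11^2)^2 ≡ 121^2 = 14641 ≡ 788 (mod 1979)
11^8 = (11^4)^2 ≡ 788^2 = 620944 ≡ 1517 (mod 1979)
11^16 = (11^8)^2 ≡ 1517^2 = 2301289 ≡ 1691 (mod 1979)
11^32 = (11^16)^2 ≡ 1691^2 = 2859481 ≡ 1805 (mod 1979)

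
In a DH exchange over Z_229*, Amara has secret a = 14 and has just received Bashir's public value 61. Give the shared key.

218

Shared key K = 61^14 mod 229.
61^1 ≡ 61 (mod 229)
61^2 = (61^1)^2 ≡ 61^2 = 3721 ≡ 57 (mod 229)
61^4 = (61^2)^2 ≡ 57^2 = 3249 ≡ 43 (mod 229)
61^8 = (61^4)^2 ≡ 43^2 = 1849 ≡ 17 (mod 229)
61^14 = 61^8 · 61^4 · 61^2 ≡ 17 · 43 · 57 ≡ 218 (mod 229).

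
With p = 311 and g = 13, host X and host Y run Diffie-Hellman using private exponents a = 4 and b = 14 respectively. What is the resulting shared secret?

7

Host X sends A = g^a mod p = 13^4 mod 311.
13^1 ≡ 13 (mod 311)
13^2 = (13^1)^2 ≡ 13^2 = 169 ≡ 169 (mod 311)
13^4 = (13^2)^2 ≡ 169^2 = 28561 ≡ 260 (mod 311)
So A = 260. Host Y then computes K = A^b mod p = 260^14 mod 311.
260^1 ≡ 260 (mod 311)
260^2 = (260^1)^2 ≡ 260^2 = 67600 ≡ 113 (mod 311)
260^4 = (260^2)^2 ≡ 113^2 = 12769 ≡ 18 (mod 311)
260^8 = (260^4)^2 ≡ 18^2 = 324 ≡ 13 (mod 311)
260^14 = 260^8 · 260^4 · 260^2 ≡ 13 · 18 · 113 ≡ 7 (mod 311).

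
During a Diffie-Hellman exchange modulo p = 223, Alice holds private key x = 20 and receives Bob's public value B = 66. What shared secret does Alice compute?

7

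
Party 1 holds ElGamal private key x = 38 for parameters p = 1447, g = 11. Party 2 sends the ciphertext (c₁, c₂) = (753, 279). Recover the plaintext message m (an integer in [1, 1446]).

299

Shared mask s = c₁^x mod p = 753^38 mod 1447.
753^1 ≡ 753 (mod 1447)
753^2 = (753^1)^2 ≡ 753^2 = 567009 ≡ 1232 (mod 1447)
753^4 = (753^2)^2 ≡ 1232^2 = 1517824 ≡ 1368 (mod 1447)
753^8 = (753^4)^2 ≡ 1368^2 = 1871424 ≡ 453 (mod 1447)
753^16 = (753^8)^2 ≡ 453^2 = 205209 ≡ 1182 (mod 1447)
753^32 = (753^16)^2 ≡ 1182^2 = 1397124 ≡ 769 (mod 1447)
753^38 = 753^32 · 753^4 · 753^2 ≡ 769 · 1368 · 1232 ≡ 843 (mod 1447).
So s = 843; s⁻¹ ≡ 333 (mod 1447).
m = c₂ · s⁻¹ mod 1447 = 279 · 333 mod 1447 = 299.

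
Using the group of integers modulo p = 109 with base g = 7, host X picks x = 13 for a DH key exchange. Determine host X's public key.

Public value = 7^{13} \pmod{109}.
7^1 ≡ 7 (mod 109)
7^2 = (7^1)^2 ≡ 7^2 = 49 ≡ 49 (mod 109)
7^4 = (7^2)^2 ≡ 49^2 = 2401 ≡ 3 (mod 109)
7^8 = (7^4)^2 ≡ 3^2 = 9 ≡ 9 (mod 109)
7^13 = 7^8 · 7^4 · 7^1 ≡ 9 · 3 · 7 ≡ 80 (mod 109).

80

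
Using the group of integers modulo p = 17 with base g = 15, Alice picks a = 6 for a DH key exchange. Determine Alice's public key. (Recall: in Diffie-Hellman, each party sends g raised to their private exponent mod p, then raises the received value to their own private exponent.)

Public value = 15^6 mod 17.
15^1 ≡ 15 (mod 17)
15^2 = (15^1)^2 ≡ 15^2 = 225 ≡ 4 (mod 17)
15^4 = (15^2)^2 ≡ 4^2 = 16 ≡ 16 (mod 17)
15^6 = 15^4 · 15^2 ≡ 16 · 4 ≡ 13 (mod 17).

13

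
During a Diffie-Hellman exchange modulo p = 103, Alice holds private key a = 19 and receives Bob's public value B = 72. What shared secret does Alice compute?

34

Shared key K = 72^19 mod 103.
72^1 ≡ 72 (mod 103)
72^2 = (72^1)^2 ≡ 72^2 = 5184 ≡ 34 (mod 103)
72^4 = (72^2)^2 ≡ 34^2 = 1156 ≡ 23 (mod 103)
72^8 = (72^4)^2 ≡ 23^2 = 529 ≡ 14 (mod 103)
72^16 = (72^8)^2 ≡ 14^2 = 196 ≡ 93 (mod 103)
72^19 = 72^16 · 72^2 · 72^1 ≡ 93 · 34 · 72 ≡ 34 (mod 103).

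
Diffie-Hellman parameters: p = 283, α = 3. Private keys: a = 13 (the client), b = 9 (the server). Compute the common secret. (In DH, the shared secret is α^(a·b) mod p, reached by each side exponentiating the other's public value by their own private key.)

The client sends A = α^a mod p = 3^13 mod 283.
3^1 ≡ 3 (mod 283)
3^2 = (3^1)^2 ≡ 3^2 = 9 ≡ 9 (mod 283)
3^4 = (3^2)^2 ≡ 9^2 = 81 ≡ 81 (mod 283)
3^8 = (3^4)^2 ≡ 81^2 = 6561 ≡ 52 (mod 283)
3^13 = 3^8 · 3^4 · 3^1 ≡ 52 · 81 · 3 ≡ 184 (mod 283).
So A = 184. The server then computes K = A^b mod p = 184^9 mod 283.
184^1 ≡ 184 (mod 283)
184^2 = (184^1)^2 ≡ 184^2 = 33856 ≡ 179 (mod 283)
184^4 = (184^2)^2 ≡ 179^2 = 32041 ≡ 62 (mod 283)
184^8 = (184^4)^2 ≡ 62^2 = 3844 ≡ 165 (mod 283)
184^9 = 184^8 · 184^1 ≡ 165 · 184 ≡ 79 (mod 283).

79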